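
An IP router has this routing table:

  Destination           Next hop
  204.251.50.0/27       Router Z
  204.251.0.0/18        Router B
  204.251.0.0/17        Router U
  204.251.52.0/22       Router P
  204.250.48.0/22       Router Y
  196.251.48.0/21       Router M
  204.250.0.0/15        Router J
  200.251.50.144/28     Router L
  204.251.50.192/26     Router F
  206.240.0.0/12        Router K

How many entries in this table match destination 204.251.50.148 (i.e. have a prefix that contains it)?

3

Prefixes containing 204.251.50.148:
  204.250.0.0/15 (204.250.0.0 - 204.251.255.255)
  204.251.0.0/17 (204.251.0.0 - 204.251.127.255)
  204.251.0.0/18 (204.251.0.0 - 204.251.63.255)
Total matching entries: 3.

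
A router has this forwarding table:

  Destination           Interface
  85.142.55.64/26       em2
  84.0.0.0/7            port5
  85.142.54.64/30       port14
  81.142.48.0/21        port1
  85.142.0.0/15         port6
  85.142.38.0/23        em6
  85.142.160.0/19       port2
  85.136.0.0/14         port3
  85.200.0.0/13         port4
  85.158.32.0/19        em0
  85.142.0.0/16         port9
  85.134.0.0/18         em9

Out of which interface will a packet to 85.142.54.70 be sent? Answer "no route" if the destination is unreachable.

port9

Routes whose prefix contains 85.142.54.70:
  84.0.0.0/7 (84.0.0.0 - 85.255.255.255) -> port5
  85.142.0.0/15 (85.142.0.0 - 85.143.255.255) -> port6
  85.142.0.0/16 (85.142.0.0 - 85.142.255.255) -> port9
More-specific entries that do NOT match:
  85.142.54.64/30 (85.142.54.64 - 85.142.54.67) does not contain 85.142.54.70
  85.142.55.64/26 (85.142.55.64 - 85.142.55.127) does not contain 85.142.54.70
  85.142.38.0/23 (85.142.38.0 - 85.142.39.255) does not contain 85.142.54.70
  81.142.48.0/21 (81.142.48.0 - 81.142.55.255) does not contain 85.142.54.70
  85.142.160.0/19 (85.142.160.0 - 85.142.191.255) does not contain 85.142.54.70
  85.158.32.0/19 (85.158.32.0 - 85.158.63.255) does not contain 85.142.54.70
  85.134.0.0/18 (85.134.0.0 - 85.134.63.255) does not contain 85.142.54.70
Longest matching prefix is /16 -> interface port9.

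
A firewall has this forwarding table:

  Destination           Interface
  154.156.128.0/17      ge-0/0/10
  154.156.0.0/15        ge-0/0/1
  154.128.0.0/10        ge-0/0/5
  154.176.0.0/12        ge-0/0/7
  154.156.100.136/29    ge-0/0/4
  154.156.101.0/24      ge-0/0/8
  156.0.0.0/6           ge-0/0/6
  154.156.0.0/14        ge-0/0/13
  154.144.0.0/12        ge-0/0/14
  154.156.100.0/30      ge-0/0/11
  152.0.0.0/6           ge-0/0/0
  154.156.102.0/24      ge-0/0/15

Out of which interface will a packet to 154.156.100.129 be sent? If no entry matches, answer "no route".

Routes whose prefix contains 154.156.100.129:
  152.0.0.0/6 (152.0.0.0 - 155.255.255.255) -> ge-0/0/0
  154.128.0.0/10 (154.128.0.0 - 154.191.255.255) -> ge-0/0/5
  154.144.0.0/12 (154.144.0.0 - 154.159.255.255) -> ge-0/0/14
  154.156.0.0/14 (154.156.0.0 - 154.159.255.255) -> ge-0/0/13
  154.156.0.0/15 (154.156.0.0 - 154.157.255.255) -> ge-0/0/1
More-specific entries that do NOT match:
  154.156.100.0/30 (154.156.100.0 - 154.156.100.3) does not contain 154.156.100.129
  154.156.100.136/29 (154.156.100.136 - 154.156.100.143) does not contain 154.156.100.129
  154.156.101.0/24 (154.156.101.0 - 154.156.101.255) does not contain 154.156.100.129
  154.156.102.0/24 (154.156.102.0 - 154.156.102.255) does not contain 154.156.100.129
  154.156.128.0/17 (154.156.128.0 - 154.156.255.255) does not contain 154.156.100.129
Longest matching prefix is /15 -> interface ge-0/0/1.

ge-0/0/1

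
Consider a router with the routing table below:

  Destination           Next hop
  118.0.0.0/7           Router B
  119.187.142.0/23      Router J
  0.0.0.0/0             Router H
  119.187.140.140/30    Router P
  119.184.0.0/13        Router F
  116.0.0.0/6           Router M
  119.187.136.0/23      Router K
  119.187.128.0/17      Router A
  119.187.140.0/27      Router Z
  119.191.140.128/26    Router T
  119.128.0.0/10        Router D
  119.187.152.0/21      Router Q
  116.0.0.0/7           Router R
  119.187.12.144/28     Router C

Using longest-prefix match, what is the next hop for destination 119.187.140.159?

Routes whose prefix contains 119.187.140.159:
  0.0.0.0/0 (default, matches everything) -> Router H
  116.0.0.0/6 (116.0.0.0 - 119.255.255.255) -> Router M
  118.0.0.0/7 (118.0.0.0 - 119.255.255.255) -> Router B
  119.128.0.0/10 (119.128.0.0 - 119.191.255.255) -> Router D
  119.184.0.0/13 (119.184.0.0 - 119.191.255.255) -> Router F
  119.187.128.0/17 (119.187.128.0 - 119.187.255.255) -> Router A
More-specific entries that do NOT match:
  119.187.140.140/30 (119.187.140.140 - 119.187.140.143) does not contain 119.187.140.159
  119.187.12.144/28 (119.187.12.144 - 119.187.12.159) does not contain 119.187.140.159
  119.187.140.0/27 (119.187.140.0 - 119.187.140.31) does not contain 119.187.140.159
  119.191.140.128/26 (119.191.140.128 - 119.191.140.191) does not contain 119.187.140.159
  119.187.142.0/23 (119.187.142.0 - 119.187.143.255) does not contain 119.187.140.159
  119.187.136.0/23 (119.187.136.0 - 119.187.137.255) does not contain 119.187.140.159
  119.187.152.0/21 (119.187.152.0 - 119.187.159.255) does not contain 119.187.140.159
Longest matching prefix is /17 -> next hop Router A.

Router A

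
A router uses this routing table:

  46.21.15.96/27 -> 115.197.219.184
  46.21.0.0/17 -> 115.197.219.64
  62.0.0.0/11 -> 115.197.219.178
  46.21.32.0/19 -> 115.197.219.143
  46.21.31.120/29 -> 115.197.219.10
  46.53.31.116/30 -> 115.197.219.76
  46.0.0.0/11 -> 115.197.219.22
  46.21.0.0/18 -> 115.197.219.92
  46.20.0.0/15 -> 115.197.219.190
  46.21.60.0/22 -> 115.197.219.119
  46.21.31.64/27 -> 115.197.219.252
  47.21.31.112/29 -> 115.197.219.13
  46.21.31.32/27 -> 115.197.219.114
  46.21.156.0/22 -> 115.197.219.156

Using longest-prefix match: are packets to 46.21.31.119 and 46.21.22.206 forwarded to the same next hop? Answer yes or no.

yes

46.21.31.119: longest match 46.21.0.0/18 -> 115.197.219.92
46.21.22.206: longest match 46.21.0.0/18 -> 115.197.219.92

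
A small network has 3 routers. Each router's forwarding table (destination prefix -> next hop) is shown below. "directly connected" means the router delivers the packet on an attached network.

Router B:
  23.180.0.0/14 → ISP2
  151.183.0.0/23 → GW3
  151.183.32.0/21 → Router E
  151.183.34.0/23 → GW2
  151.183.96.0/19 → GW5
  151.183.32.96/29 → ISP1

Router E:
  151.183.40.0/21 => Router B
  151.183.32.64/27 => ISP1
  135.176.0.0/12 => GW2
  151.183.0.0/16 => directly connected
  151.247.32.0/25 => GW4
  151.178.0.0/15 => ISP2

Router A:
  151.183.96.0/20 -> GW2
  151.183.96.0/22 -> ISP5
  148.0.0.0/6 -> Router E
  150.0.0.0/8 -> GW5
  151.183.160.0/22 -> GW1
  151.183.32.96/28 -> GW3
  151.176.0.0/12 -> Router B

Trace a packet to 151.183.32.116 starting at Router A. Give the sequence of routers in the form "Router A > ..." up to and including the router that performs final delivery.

Router A > Router B > Router E

At Router A: longest match for 151.183.32.116 is 151.176.0.0/12 -> Router B
At Router B: longest match for 151.183.32.116 is 151.183.32.0/21 -> Router E
At Router E: longest match for 151.183.32.116 is 151.183.0.0/16 -> directly connected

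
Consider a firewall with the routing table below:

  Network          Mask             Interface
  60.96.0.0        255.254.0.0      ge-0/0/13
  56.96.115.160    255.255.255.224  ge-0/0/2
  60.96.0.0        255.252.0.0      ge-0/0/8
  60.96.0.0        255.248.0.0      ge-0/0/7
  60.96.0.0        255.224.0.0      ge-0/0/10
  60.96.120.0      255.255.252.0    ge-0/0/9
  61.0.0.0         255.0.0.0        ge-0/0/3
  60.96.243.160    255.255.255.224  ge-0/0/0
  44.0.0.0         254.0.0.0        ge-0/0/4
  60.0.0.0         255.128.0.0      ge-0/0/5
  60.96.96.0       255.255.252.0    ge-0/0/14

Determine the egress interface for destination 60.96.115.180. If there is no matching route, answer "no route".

Routes whose prefix contains 60.96.115.180:
  60.0.0.0/9 (60.0.0.0 - 60.127.255.255) -> ge-0/0/5
  60.96.0.0/11 (60.96.0.0 - 60.127.255.255) -> ge-0/0/10
  60.96.0.0/13 (60.96.0.0 - 60.103.255.255) -> ge-0/0/7
  60.96.0.0/14 (60.96.0.0 - 60.99.255.255) -> ge-0/0/8
  60.96.0.0/15 (60.96.0.0 - 60.97.255.255) -> ge-0/0/13
More-specific entries that do NOT match:
  56.96.115.160/27 (56.96.115.160 - 56.96.115.191) does not contain 60.96.115.180
  60.96.243.160/27 (60.96.243.160 - 60.96.243.191) does not contain 60.96.115.180
  60.96.120.0/22 (60.96.120.0 - 60.96.123.255) does not contain 60.96.115.180
  60.96.96.0/22 (60.96.96.0 - 60.96.99.255) does not contain 60.96.115.180
Longest matching prefix is /15 -> interface ge-0/0/13.

ge-0/0/13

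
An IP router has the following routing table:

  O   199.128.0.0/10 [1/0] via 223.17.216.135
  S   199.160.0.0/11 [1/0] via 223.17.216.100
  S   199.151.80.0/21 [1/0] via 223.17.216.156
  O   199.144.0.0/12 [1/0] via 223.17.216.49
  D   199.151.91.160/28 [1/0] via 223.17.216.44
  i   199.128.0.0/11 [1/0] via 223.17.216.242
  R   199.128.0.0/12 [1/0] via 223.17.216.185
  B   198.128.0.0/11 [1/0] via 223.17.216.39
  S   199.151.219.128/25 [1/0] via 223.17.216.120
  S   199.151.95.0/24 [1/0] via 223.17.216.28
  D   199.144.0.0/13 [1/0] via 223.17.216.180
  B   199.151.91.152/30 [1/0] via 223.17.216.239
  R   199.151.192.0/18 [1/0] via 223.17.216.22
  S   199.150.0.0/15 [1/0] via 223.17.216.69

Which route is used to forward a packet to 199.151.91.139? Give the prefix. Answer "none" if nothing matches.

199.150.0.0/15

Entries matching 199.151.91.139:
  199.128.0.0/10 (199.128.0.0 - 199.191.255.255)
  199.128.0.0/11 (199.128.0.0 - 199.159.255.255)
  199.144.0.0/12 (199.144.0.0 - 199.159.255.255)
  199.144.0.0/13 (199.144.0.0 - 199.151.255.255)
  199.150.0.0/15 (199.150.0.0 - 199.151.255.255)
Most specific is 199.150.0.0/15.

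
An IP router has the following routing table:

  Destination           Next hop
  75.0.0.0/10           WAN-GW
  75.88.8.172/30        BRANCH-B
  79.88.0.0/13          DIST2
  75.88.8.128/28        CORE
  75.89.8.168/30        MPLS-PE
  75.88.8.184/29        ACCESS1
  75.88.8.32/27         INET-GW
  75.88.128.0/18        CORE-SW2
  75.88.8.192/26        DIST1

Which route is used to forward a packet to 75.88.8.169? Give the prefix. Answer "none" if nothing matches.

75.88.8.169 is outside every listed prefix and there is no default route.

none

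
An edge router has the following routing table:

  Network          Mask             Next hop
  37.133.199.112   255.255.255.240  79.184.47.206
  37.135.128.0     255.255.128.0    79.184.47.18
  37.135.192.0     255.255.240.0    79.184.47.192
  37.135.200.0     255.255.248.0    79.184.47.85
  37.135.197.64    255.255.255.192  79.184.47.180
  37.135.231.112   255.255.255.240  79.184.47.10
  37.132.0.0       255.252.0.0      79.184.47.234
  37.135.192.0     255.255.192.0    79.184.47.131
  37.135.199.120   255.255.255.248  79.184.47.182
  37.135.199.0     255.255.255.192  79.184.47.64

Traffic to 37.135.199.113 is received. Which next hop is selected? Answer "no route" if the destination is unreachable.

79.184.47.192

Routes whose prefix contains 37.135.199.113:
  37.132.0.0/14 (37.132.0.0 - 37.135.255.255) -> 79.184.47.234
  37.135.128.0/17 (37.135.128.0 - 37.135.255.255) -> 79.184.47.18
  37.135.192.0/18 (37.135.192.0 - 37.135.255.255) -> 79.184.47.131
  37.135.192.0/20 (37.135.192.0 - 37.135.207.255) -> 79.184.47.192
More-specific entries that do NOT match:
  37.135.199.120/29 (37.135.199.120 - 37.135.199.127) does not contain 37.135.199.113
  37.133.199.112/28 (37.133.199.112 - 37.133.199.127) does not contain 37.135.199.113
  37.135.231.112/28 (37.135.231.112 - 37.135.231.127) does not contain 37.135.199.113
  37.135.197.64/26 (37.135.197.64 - 37.135.197.127) does not contain 37.135.199.113
  37.135.199.0/26 (37.135.199.0 - 37.135.199.63) does not contain 37.135.199.113
  37.135.200.0/21 (37.135.200.0 - 37.135.207.255) does not contain 37.135.199.113
Longest matching prefix is /20 -> next hop 79.184.47.192.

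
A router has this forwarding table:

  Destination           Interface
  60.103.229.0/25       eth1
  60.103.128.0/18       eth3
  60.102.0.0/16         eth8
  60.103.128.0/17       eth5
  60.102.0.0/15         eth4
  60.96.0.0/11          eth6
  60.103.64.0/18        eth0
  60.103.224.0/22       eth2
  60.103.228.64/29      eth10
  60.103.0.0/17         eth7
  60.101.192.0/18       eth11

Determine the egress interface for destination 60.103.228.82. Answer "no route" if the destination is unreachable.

Routes whose prefix contains 60.103.228.82:
  60.96.0.0/11 (60.96.0.0 - 60.127.255.255) -> eth6
  60.102.0.0/15 (60.102.0.0 - 60.103.255.255) -> eth4
  60.103.128.0/17 (60.103.128.0 - 60.103.255.255) -> eth5
More-specific entries that do NOT match:
  60.103.228.64/29 (60.103.228.64 - 60.103.228.71) does not contain 60.103.228.82
  60.103.229.0/25 (60.103.229.0 - 60.103.229.127) does not contain 60.103.228.82
  60.103.224.0/22 (60.103.224.0 - 60.103.227.255) does not contain 60.103.228.82
  60.103.128.0/18 (60.103.128.0 - 60.103.191.255) does not contain 60.103.228.82
  60.103.64.0/18 (60.103.64.0 - 60.103.127.255) does not contain 60.103.228.82
  60.101.192.0/18 (60.101.192.0 - 60.101.255.255) does not contain 60.103.228.82
Longest matching prefix is /17 -> interface eth5.

eth5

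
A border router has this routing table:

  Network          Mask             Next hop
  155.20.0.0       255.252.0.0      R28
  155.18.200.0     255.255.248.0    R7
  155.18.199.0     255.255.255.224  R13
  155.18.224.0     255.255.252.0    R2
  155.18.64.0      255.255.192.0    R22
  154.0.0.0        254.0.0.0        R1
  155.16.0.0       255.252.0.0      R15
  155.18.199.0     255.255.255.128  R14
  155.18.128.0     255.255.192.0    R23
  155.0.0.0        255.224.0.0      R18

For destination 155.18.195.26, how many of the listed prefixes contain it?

3

Prefixes containing 155.18.195.26:
  154.0.0.0/7 (154.0.0.0 - 155.255.255.255)
  155.0.0.0/11 (155.0.0.0 - 155.31.255.255)
  155.16.0.0/14 (155.16.0.0 - 155.19.255.255)
Total matching entries: 3.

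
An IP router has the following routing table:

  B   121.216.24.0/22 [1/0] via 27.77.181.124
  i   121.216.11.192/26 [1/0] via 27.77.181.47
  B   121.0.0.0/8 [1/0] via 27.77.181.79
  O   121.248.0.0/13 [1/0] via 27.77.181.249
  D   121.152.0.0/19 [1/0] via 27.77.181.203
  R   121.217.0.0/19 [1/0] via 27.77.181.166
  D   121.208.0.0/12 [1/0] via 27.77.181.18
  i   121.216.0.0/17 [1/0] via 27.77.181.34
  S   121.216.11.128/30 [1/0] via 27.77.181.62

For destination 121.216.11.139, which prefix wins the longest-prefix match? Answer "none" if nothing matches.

Entries matching 121.216.11.139:
  121.0.0.0/8 (121.0.0.0 - 121.255.255.255)
  121.208.0.0/12 (121.208.0.0 - 121.223.255.255)
  121.216.0.0/17 (121.216.0.0 - 121.216.127.255)
Most specific is 121.216.0.0/17.

121.216.0.0/17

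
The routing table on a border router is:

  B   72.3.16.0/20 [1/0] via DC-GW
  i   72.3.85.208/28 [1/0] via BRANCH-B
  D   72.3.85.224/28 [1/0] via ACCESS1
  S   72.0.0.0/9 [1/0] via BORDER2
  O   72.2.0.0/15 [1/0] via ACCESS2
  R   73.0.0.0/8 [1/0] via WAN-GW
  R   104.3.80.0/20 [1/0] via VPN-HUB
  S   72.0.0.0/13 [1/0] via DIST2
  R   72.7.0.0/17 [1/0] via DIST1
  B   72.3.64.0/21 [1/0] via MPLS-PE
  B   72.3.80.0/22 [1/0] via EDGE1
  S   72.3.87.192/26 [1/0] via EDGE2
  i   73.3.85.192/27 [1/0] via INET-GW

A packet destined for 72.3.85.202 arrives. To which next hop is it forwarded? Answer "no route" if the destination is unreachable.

Routes whose prefix contains 72.3.85.202:
  72.0.0.0/9 (72.0.0.0 - 72.127.255.255) -> BORDER2
  72.0.0.0/13 (72.0.0.0 - 72.7.255.255) -> DIST2
  72.2.0.0/15 (72.2.0.0 - 72.3.255.255) -> ACCESS2
More-specific entries that do NOT match:
  72.3.85.208/28 (72.3.85.208 - 72.3.85.223) does not contain 72.3.85.202
  72.3.85.224/28 (72.3.85.224 - 72.3.85.239) does not contain 72.3.85.202
  73.3.85.192/27 (73.3.85.192 - 73.3.85.223) does not contain 72.3.85.202
  72.3.87.192/26 (72.3.87.192 - 72.3.87.255) does not contain 72.3.85.202
  72.3.80.0/22 (72.3.80.0 - 72.3.83.255) does not contain 72.3.85.202
  72.3.64.0/21 (72.3.64.0 - 72.3.71.255) does not contain 72.3.85.202
  72.3.16.0/20 (72.3.16.0 - 72.3.31.255) does not contain 72.3.85.202
  104.3.80.0/20 (104.3.80.0 - 104.3.95.255) does not contain 72.3.85.202
  72.7.0.0/17 (72.7.0.0 - 72.7.127.255) does not contain 72.3.85.202
Longest matching prefix is /15 -> next hop ACCESS2.

ACCESS2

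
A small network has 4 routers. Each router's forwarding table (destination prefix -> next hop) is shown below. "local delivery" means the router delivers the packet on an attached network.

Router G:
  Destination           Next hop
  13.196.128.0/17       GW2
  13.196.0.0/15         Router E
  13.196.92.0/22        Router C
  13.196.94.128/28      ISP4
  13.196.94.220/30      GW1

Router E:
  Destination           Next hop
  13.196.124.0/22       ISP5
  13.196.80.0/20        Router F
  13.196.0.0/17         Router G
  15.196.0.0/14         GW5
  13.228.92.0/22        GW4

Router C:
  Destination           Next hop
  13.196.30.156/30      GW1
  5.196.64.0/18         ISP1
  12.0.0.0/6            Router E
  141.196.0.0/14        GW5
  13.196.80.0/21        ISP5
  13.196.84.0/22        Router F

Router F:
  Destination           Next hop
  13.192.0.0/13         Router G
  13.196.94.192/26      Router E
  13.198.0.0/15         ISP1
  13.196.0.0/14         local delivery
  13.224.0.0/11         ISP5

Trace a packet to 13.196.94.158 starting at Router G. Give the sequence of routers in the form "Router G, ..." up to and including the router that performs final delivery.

At Router G: longest match for 13.196.94.158 is 13.196.92.0/22 -> Router C
At Router C: longest match for 13.196.94.158 is 12.0.0.0/6 -> Router E
At Router E: longest match for 13.196.94.158 is 13.196.80.0/20 -> Router F
At Router F: longest match for 13.196.94.158 is 13.196.0.0/14 -> local delivery

Router G, Router C, Router E, Router F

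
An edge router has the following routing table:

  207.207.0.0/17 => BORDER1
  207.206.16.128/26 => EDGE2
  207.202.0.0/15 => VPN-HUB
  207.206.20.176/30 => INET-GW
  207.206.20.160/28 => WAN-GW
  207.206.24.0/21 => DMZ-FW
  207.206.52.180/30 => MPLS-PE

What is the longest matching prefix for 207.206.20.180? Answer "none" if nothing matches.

207.206.20.180 is outside every listed prefix and there is no default route.

none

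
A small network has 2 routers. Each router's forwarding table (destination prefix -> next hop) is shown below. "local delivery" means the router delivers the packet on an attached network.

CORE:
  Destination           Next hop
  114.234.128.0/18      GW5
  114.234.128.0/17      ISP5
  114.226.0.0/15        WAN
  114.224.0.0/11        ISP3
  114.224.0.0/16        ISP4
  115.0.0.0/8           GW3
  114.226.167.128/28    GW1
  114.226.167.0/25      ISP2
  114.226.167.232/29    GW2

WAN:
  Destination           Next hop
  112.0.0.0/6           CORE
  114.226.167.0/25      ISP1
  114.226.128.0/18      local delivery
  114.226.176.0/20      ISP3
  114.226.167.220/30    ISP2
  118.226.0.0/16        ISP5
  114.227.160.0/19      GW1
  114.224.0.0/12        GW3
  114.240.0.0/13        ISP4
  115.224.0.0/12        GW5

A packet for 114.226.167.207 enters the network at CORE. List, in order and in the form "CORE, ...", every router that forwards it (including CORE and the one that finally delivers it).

At CORE: longest match for 114.226.167.207 is 114.226.0.0/15 -> WAN
At WAN: longest match for 114.226.167.207 is 114.226.128.0/18 -> local delivery

CORE, WAN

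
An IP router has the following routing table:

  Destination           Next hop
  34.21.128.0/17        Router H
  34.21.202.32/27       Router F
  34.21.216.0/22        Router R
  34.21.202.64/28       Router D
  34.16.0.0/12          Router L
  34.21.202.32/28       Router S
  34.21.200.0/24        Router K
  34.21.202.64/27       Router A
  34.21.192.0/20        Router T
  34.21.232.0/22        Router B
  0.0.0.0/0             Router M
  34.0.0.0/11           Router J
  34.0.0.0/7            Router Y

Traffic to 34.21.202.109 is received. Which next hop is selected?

Router T

Routes whose prefix contains 34.21.202.109:
  0.0.0.0/0 (default, matches everything) -> Router M
  34.0.0.0/7 (34.0.0.0 - 35.255.255.255) -> Router Y
  34.0.0.0/11 (34.0.0.0 - 34.31.255.255) -> Router J
  34.16.0.0/12 (34.16.0.0 - 34.31.255.255) -> Router L
  34.21.128.0/17 (34.21.128.0 - 34.21.255.255) -> Router H
  34.21.192.0/20 (34.21.192.0 - 34.21.207.255) -> Router T
More-specific entries that do NOT match:
  34.21.202.64/28 (34.21.202.64 - 34.21.202.79) does not contain 34.21.202.109
  34.21.202.32/28 (34.21.202.32 - 34.21.202.47) does not contain 34.21.202.109
  34.21.202.32/27 (34.21.202.32 - 34.21.202.63) does not contain 34.21.202.109
  34.21.202.64/27 (34.21.202.64 - 34.21.202.95) does not contain 34.21.202.109
  34.21.200.0/24 (34.21.200.0 - 34.21.200.255) does not contain 34.21.202.109
  34.21.216.0/22 (34.21.216.0 - 34.21.219.255) does not contain 34.21.202.109
  34.21.232.0/22 (34.21.232.0 - 34.21.235.255) does not contain 34.21.202.109
Longest matching prefix is /20 -> next hop Router T.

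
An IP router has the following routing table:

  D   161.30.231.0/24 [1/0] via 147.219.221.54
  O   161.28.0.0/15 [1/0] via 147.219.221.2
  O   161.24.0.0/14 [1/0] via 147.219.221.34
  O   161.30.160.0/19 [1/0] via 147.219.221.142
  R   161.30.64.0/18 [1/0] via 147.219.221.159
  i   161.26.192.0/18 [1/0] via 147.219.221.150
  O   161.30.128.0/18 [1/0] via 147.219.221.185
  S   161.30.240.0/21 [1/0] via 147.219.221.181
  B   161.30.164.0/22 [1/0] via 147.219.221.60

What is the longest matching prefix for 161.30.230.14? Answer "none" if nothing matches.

none

161.30.230.14 is outside every listed prefix and there is no default route.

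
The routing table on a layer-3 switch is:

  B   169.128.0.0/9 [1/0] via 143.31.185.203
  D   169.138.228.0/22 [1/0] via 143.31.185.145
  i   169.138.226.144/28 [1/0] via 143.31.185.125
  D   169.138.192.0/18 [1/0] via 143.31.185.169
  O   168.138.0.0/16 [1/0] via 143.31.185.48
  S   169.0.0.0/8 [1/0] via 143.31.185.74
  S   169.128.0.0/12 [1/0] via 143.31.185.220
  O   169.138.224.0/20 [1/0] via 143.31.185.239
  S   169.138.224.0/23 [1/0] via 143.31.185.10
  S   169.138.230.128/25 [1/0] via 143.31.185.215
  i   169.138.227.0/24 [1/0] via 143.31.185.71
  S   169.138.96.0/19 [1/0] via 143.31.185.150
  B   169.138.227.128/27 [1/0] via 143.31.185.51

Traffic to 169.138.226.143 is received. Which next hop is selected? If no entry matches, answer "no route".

Routes whose prefix contains 169.138.226.143:
  169.0.0.0/8 (169.0.0.0 - 169.255.255.255) -> 143.31.185.74
  169.128.0.0/9 (169.128.0.0 - 169.255.255.255) -> 143.31.185.203
  169.128.0.0/12 (169.128.0.0 - 169.143.255.255) -> 143.31.185.220
  169.138.192.0/18 (169.138.192.0 - 169.138.255.255) -> 143.31.185.169
  169.138.224.0/20 (169.138.224.0 - 169.138.239.255) -> 143.31.185.239
More-specific entries that do NOT match:
  169.138.226.144/28 (169.138.226.144 - 169.138.226.159) does not contain 169.138.226.143
  169.138.227.128/27 (169.138.227.128 - 169.138.227.159) does not contain 169.138.226.143
  169.138.230.128/25 (169.138.230.128 - 169.138.230.255) does not contain 169.138.226.143
  169.138.227.0/24 (169.138.227.0 - 169.138.227.255) does not contain 169.138.226.143
  169.138.224.0/23 (169.138.224.0 - 169.138.225.255) does not contain 169.138.226.143
  169.138.228.0/22 (169.138.228.0 - 169.138.231.255) does not contain 169.138.226.143
Longest matching prefix is /20 -> next hop 143.31.185.239.

143.31.185.239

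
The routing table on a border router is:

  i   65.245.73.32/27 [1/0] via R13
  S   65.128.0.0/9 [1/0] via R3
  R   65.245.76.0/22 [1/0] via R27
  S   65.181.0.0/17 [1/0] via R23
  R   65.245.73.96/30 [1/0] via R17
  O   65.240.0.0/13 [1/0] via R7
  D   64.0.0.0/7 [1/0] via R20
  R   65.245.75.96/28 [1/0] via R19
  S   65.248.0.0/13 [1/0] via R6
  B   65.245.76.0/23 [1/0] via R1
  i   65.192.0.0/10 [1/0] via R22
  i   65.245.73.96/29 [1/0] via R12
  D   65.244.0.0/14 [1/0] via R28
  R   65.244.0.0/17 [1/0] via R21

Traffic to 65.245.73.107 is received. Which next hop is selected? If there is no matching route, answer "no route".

R28

Routes whose prefix contains 65.245.73.107:
  64.0.0.0/7 (64.0.0.0 - 65.255.255.255) -> R20
  65.128.0.0/9 (65.128.0.0 - 65.255.255.255) -> R3
  65.192.0.0/10 (65.192.0.0 - 65.255.255.255) -> R22
  65.240.0.0/13 (65.240.0.0 - 65.247.255.255) -> R7
  65.244.0.0/14 (65.244.0.0 - 65.247.255.255) -> R28
More-specific entries that do NOT match:
  65.245.73.96/30 (65.245.73.96 - 65.245.73.99) does not contain 65.245.73.107
  65.245.73.96/29 (65.245.73.96 - 65.245.73.103) does not contain 65.245.73.107
  65.245.75.96/28 (65.245.75.96 - 65.245.75.111) does not contain 65.245.73.107
  65.245.73.32/27 (65.245.73.32 - 65.245.73.63) does not contain 65.245.73.107
  65.245.76.0/23 (65.245.76.0 - 65.245.77.255) does not contain 65.245.73.107
  65.245.76.0/22 (65.245.76.0 - 65.245.79.255) does not contain 65.245.73.107
  65.181.0.0/17 (65.181.0.0 - 65.181.127.255) does not contain 65.245.73.107
  65.244.0.0/17 (65.244.0.0 - 65.244.127.255) does not contain 65.245.73.107
Longest matching prefix is /14 -> next hop R28.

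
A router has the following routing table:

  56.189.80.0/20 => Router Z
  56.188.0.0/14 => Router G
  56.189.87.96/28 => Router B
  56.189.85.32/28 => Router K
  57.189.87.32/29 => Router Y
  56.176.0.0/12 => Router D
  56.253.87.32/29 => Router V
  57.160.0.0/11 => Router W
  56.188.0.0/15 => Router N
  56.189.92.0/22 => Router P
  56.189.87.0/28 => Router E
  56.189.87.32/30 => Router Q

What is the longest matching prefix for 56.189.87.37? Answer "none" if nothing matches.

56.189.80.0/20

Entries matching 56.189.87.37:
  56.176.0.0/12 (56.176.0.0 - 56.191.255.255)
  56.188.0.0/14 (56.188.0.0 - 56.191.255.255)
  56.188.0.0/15 (56.188.0.0 - 56.189.255.255)
  56.189.80.0/20 (56.189.80.0 - 56.189.95.255)
Most specific is 56.189.80.0/20.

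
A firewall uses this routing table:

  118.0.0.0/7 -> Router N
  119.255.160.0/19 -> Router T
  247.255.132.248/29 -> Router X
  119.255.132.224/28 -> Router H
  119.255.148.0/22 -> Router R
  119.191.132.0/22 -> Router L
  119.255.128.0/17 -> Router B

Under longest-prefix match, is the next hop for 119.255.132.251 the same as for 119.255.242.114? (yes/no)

yes

119.255.132.251: longest match 119.255.128.0/17 -> Router B
119.255.242.114: longest match 119.255.128.0/17 -> Router B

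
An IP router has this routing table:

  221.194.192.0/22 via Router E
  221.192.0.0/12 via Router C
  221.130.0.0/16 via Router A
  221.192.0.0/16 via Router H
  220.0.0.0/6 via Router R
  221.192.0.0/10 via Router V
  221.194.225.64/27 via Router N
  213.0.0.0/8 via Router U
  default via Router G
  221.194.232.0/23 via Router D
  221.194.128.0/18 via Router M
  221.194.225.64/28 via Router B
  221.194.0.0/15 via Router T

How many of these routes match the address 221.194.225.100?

Prefixes containing 221.194.225.100:
  0.0.0.0/0 (default, matches everything)
  220.0.0.0/6 (220.0.0.0 - 223.255.255.255)
  221.192.0.0/10 (221.192.0.0 - 221.255.255.255)
  221.192.0.0/12 (221.192.0.0 - 221.207.255.255)
  221.194.0.0/15 (221.194.0.0 - 221.195.255.255)
Total matching entries: 5.

5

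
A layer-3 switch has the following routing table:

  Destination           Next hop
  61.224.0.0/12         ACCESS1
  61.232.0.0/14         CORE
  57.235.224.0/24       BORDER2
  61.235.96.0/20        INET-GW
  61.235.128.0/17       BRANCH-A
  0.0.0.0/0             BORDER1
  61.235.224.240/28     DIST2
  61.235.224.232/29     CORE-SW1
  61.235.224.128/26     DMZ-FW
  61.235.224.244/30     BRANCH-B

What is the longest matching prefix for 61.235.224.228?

Entries matching 61.235.224.228:
  0.0.0.0/0 (default, matches everything)
  61.224.0.0/12 (61.224.0.0 - 61.239.255.255)
  61.232.0.0/14 (61.232.0.0 - 61.235.255.255)
  61.235.128.0/17 (61.235.128.0 - 61.235.255.255)
Most specific is 61.235.128.0/17.

61.235.128.0/17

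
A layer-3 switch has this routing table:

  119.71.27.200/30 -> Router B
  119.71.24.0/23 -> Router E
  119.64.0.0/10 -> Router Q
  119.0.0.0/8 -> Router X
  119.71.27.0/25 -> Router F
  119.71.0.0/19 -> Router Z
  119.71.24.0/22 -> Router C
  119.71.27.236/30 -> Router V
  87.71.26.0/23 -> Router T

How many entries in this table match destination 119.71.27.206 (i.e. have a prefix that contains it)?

4

Prefixes containing 119.71.27.206:
  119.0.0.0/8 (119.0.0.0 - 119.255.255.255)
  119.64.0.0/10 (119.64.0.0 - 119.127.255.255)
  119.71.0.0/19 (119.71.0.0 - 119.71.31.255)
  119.71.24.0/22 (119.71.24.0 - 119.71.27.255)
Total matching entries: 4.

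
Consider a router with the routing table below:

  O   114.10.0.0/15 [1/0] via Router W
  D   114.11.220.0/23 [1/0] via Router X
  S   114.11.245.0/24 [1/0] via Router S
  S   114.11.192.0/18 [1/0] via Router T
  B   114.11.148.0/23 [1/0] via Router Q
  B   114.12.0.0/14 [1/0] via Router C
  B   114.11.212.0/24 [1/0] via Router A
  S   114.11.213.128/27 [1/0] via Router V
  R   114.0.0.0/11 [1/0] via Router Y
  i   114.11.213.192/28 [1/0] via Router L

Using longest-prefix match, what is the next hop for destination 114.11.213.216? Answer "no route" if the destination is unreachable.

Routes whose prefix contains 114.11.213.216:
  114.0.0.0/11 (114.0.0.0 - 114.31.255.255) -> Router Y
  114.10.0.0/15 (114.10.0.0 - 114.11.255.255) -> Router W
  114.11.192.0/18 (114.11.192.0 - 114.11.255.255) -> Router T
More-specific entries that do NOT match:
  114.11.213.192/28 (114.11.213.192 - 114.11.213.207) does not contain 114.11.213.216
  114.11.213.128/27 (114.11.213.128 - 114.11.213.159) does not contain 114.11.213.216
  114.11.245.0/24 (114.11.245.0 - 114.11.245.255) does not contain 114.11.213.216
  114.11.212.0/24 (114.11.212.0 - 114.11.212.255) does not contain 114.11.213.216
  114.11.220.0/23 (114.11.220.0 - 114.11.221.255) does not contain 114.11.213.216
  114.11.148.0/23 (114.11.148.0 - 114.11.149.255) does not contain 114.11.213.216
Longest matching prefix is /18 -> next hop Router T.

Router T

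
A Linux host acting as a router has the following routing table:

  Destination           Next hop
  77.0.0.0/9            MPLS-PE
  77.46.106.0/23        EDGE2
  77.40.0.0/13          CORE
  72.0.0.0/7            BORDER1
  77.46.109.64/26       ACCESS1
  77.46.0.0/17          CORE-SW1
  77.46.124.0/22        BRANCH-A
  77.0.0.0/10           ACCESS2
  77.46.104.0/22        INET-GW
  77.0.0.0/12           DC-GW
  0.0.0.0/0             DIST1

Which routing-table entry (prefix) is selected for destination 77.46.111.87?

77.46.0.0/17

Entries matching 77.46.111.87:
  0.0.0.0/0 (default, matches everything)
  77.0.0.0/9 (77.0.0.0 - 77.127.255.255)
  77.0.0.0/10 (77.0.0.0 - 77.63.255.255)
  77.40.0.0/13 (77.40.0.0 - 77.47.255.255)
  77.46.0.0/17 (77.46.0.0 - 77.46.127.255)
Most specific is 77.46.0.0/17.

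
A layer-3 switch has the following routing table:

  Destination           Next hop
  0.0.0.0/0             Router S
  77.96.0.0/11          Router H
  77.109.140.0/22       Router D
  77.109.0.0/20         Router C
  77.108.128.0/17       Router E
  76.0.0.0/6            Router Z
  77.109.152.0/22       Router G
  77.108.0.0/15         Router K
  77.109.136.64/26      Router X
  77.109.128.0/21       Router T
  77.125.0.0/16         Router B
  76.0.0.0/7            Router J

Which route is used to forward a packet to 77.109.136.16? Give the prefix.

Entries matching 77.109.136.16:
  0.0.0.0/0 (default, matches everything)
  76.0.0.0/6 (76.0.0.0 - 79.255.255.255)
  76.0.0.0/7 (76.0.0.0 - 77.255.255.255)
  77.96.0.0/11 (77.96.0.0 - 77.127.255.255)
  77.108.0.0/15 (77.108.0.0 - 77.109.255.255)
Most specific is 77.108.0.0/15.

77.108.0.0/15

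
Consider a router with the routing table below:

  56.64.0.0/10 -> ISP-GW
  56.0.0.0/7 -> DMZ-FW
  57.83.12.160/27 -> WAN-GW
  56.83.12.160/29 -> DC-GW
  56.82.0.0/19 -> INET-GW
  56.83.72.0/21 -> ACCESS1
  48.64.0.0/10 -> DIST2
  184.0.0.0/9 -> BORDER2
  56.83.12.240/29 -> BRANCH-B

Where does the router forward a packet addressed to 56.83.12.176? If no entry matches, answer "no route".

Routes whose prefix contains 56.83.12.176:
  56.0.0.0/7 (56.0.0.0 - 57.255.255.255) -> DMZ-FW
  56.64.0.0/10 (56.64.0.0 - 56.127.255.255) -> ISP-GW
More-specific entries that do NOT match:
  56.83.12.160/29 (56.83.12.160 - 56.83.12.167) does not contain 56.83.12.176
  56.83.12.240/29 (56.83.12.240 - 56.83.12.247) does not contain 56.83.12.176
  57.83.12.160/27 (57.83.12.160 - 57.83.12.191) does not contain 56.83.12.176
  56.83.72.0/21 (56.83.72.0 - 56.83.79.255) does not contain 56.83.12.176
  56.82.0.0/19 (56.82.0.0 - 56.82.31.255) does not contain 56.83.12.176
Longest matching prefix is /10 -> next hop ISP-GW.

ISP-GW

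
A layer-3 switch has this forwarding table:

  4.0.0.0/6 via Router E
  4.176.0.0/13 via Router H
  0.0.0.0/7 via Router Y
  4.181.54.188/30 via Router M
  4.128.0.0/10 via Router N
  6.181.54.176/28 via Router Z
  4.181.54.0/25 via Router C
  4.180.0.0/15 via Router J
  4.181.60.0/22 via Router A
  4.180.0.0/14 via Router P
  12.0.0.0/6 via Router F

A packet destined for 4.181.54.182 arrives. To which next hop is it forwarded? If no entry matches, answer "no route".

Routes whose prefix contains 4.181.54.182:
  4.0.0.0/6 (4.0.0.0 - 7.255.255.255) -> Router E
  4.128.0.0/10 (4.128.0.0 - 4.191.255.255) -> Router N
  4.176.0.0/13 (4.176.0.0 - 4.183.255.255) -> Router H
  4.180.0.0/14 (4.180.0.0 - 4.183.255.255) -> Router P
  4.180.0.0/15 (4.180.0.0 - 4.181.255.255) -> Router J
More-specific entries that do NOT match:
  4.181.54.188/30 (4.181.54.188 - 4.181.54.191) does not contain 4.181.54.182
  6.181.54.176/28 (6.181.54.176 - 6.181.54.191) does not contain 4.181.54.182
  4.181.54.0/25 (4.181.54.0 - 4.181.54.127) does not contain 4.181.54.182
  4.181.60.0/22 (4.181.60.0 - 4.181.63.255) does not contain 4.181.54.182
Longest matching prefix is /15 -> next hop Router J.

Router J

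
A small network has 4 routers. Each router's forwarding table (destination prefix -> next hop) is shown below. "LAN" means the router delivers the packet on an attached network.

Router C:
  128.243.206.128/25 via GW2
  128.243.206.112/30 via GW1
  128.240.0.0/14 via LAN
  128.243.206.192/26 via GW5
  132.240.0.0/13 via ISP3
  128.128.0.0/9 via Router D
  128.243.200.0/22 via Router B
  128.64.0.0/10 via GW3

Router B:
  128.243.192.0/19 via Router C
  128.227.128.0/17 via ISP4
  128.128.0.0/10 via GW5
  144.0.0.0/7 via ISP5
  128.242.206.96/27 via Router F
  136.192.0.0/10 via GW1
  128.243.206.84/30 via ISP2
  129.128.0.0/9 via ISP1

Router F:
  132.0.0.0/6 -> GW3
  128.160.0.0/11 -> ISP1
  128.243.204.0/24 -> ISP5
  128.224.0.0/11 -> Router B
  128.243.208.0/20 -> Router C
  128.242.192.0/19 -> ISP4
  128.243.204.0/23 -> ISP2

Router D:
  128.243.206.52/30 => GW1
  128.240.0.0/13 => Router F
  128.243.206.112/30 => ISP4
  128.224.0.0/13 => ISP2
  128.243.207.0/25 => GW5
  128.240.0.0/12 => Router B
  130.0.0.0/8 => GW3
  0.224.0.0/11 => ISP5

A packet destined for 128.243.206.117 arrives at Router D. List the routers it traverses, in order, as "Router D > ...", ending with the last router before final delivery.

Router D > Router F > Router B > Router C

At Router D: longest match for 128.243.206.117 is 128.240.0.0/13 -> Router F
At Router F: longest match for 128.243.206.117 is 128.224.0.0/11 -> Router B
At Router B: longest match for 128.243.206.117 is 128.243.192.0/19 -> Router C
At Router C: longest match for 128.243.206.117 is 128.240.0.0/14 -> LAN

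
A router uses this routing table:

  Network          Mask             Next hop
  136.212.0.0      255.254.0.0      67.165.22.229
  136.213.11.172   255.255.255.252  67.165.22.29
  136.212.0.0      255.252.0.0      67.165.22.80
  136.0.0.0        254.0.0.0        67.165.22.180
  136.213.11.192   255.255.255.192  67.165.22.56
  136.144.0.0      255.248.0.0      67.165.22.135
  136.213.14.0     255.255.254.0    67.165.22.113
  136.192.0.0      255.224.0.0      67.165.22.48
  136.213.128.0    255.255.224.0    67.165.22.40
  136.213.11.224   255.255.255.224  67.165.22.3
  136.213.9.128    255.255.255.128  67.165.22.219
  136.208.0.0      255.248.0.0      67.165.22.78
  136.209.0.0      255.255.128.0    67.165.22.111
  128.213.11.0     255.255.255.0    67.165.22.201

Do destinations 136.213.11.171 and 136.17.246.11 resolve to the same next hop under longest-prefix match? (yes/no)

136.213.11.171: longest match 136.212.0.0/15 -> 67.165.22.229
136.17.246.11: longest match 136.0.0.0/7 -> 67.165.22.180

no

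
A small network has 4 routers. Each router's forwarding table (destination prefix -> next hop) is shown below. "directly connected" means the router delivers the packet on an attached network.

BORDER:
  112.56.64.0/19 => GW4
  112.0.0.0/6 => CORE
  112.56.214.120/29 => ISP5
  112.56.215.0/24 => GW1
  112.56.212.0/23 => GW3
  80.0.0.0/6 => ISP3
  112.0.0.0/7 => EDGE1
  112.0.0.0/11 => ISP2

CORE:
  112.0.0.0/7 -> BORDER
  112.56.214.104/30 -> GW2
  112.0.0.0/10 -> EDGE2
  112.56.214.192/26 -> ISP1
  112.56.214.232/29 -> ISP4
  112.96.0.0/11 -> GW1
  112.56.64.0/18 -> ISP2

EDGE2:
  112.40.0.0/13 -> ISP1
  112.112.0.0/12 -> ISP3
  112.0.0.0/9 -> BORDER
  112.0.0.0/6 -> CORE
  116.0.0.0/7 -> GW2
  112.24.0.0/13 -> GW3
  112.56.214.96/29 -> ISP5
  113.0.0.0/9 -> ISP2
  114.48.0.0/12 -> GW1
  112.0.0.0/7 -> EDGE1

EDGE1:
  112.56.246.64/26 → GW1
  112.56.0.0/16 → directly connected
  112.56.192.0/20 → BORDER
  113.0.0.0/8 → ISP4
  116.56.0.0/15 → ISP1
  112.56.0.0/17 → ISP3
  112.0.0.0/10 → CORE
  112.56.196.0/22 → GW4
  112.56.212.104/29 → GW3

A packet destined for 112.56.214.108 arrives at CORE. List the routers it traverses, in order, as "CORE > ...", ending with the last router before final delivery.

CORE > EDGE2 > BORDER > EDGE1

At CORE: longest match for 112.56.214.108 is 112.0.0.0/10 -> EDGE2
At EDGE2: longest match for 112.56.214.108 is 112.0.0.0/9 -> BORDER
At BORDER: longest match for 112.56.214.108 is 112.0.0.0/7 -> EDGE1
At EDGE1: longest match for 112.56.214.108 is 112.56.0.0/16 -> directly connected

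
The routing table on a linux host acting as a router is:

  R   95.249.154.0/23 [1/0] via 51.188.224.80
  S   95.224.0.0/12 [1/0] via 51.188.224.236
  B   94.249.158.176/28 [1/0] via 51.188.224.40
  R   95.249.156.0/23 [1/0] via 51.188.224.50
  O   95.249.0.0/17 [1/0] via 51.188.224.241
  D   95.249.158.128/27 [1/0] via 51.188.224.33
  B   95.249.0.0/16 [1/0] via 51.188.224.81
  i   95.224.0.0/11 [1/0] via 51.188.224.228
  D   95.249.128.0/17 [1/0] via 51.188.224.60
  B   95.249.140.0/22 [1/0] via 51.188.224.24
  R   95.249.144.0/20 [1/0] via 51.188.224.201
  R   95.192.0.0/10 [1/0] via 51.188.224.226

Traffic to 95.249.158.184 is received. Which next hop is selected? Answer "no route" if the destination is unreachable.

Routes whose prefix contains 95.249.158.184:
  95.192.0.0/10 (95.192.0.0 - 95.255.255.255) -> 51.188.224.226
  95.224.0.0/11 (95.224.0.0 - 95.255.255.255) -> 51.188.224.228
  95.249.0.0/16 (95.249.0.0 - 95.249.255.255) -> 51.188.224.81
  95.249.128.0/17 (95.249.128.0 - 95.249.255.255) -> 51.188.224.60
  95.249.144.0/20 (95.249.144.0 - 95.249.159.255) -> 51.188.224.201
More-specific entries that do NOT match:
  94.249.158.176/28 (94.249.158.176 - 94.249.158.191) does not contain 95.249.158.184
  95.249.158.128/27 (95.249.158.128 - 95.249.158.159) does not contain 95.249.158.184
  95.249.154.0/23 (95.249.154.0 - 95.249.155.255) does not contain 95.249.158.184
  95.249.156.0/23 (95.249.156.0 - 95.249.157.255) does not contain 95.249.158.184
  95.249.140.0/22 (95.249.140.0 - 95.249.143.255) does not contain 95.249.158.184
Longest matching prefix is /20 -> next hop 51.188.224.201.

51.188.224.201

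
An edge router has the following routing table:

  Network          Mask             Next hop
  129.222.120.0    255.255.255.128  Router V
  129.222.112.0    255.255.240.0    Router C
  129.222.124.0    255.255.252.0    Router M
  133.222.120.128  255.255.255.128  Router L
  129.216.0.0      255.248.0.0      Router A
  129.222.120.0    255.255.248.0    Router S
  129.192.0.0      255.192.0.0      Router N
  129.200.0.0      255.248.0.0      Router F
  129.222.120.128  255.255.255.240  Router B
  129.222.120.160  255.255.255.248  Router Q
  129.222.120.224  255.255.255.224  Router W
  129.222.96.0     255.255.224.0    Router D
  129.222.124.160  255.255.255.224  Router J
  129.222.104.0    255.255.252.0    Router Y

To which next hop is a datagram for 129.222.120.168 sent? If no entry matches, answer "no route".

Router S

Routes whose prefix contains 129.222.120.168:
  129.192.0.0/10 (129.192.0.0 - 129.255.255.255) -> Router N
  129.216.0.0/13 (129.216.0.0 - 129.223.255.255) -> Router A
  129.222.96.0/19 (129.222.96.0 - 129.222.127.255) -> Router D
  129.222.112.0/20 (129.222.112.0 - 129.222.127.255) -> Router C
  129.222.120.0/21 (129.222.120.0 - 129.222.127.255) -> Router S
More-specific entries that do NOT match:
  129.222.120.160/29 (129.222.120.160 - 129.222.120.167) does not contain 129.222.120.168
  129.222.120.128/28 (129.222.120.128 - 129.222.120.143) does not contain 129.222.120.168
  129.222.120.224/27 (129.222.120.224 - 129.222.120.255) does not contain 129.222.120.168
  129.222.124.160/27 (129.222.124.160 - 129.222.124.191) does not contain 129.222.120.168
  129.222.120.0/25 (129.222.120.0 - 129.222.120.127) does not contain 129.222.120.168
  133.222.120.128/25 (133.222.120.128 - 133.222.120.255) does not contain 129.222.120.168
  129.222.124.0/22 (129.222.124.0 - 129.222.127.255) does not contain 129.222.120.168
  129.222.104.0/22 (129.222.104.0 - 129.222.107.255) does not contain 129.222.120.168
Longest matching prefix is /21 -> next hop Router S.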